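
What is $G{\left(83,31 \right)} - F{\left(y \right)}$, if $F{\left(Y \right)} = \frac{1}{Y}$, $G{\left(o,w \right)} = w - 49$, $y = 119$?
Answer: $- \frac{2143}{119} \approx -18.008$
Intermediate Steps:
$G{\left(o,w \right)} = -49 + w$
$G{\left(83,31 \right)} - F{\left(y \right)} = \left(-49 + 31\right) - \frac{1}{119} = -18 - \frac{1}{119} = - \frac{2143}{119}$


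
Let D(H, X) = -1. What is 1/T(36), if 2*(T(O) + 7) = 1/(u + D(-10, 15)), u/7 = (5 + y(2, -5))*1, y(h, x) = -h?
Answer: -40/279 ≈ -0.14337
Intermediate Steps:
u = 21 (u = 7*((5 - 1*2)*1) = 7*((5 - 2)*1) = 7*(3*1) = 7*3 = 21)
T(O) = -279/40 (T(O) = -7 + 1/(2*(21 - 1)) = -7 + (½)/20 = -7 + (½)*(1/20) = -7 + 1/40 = -279/40)
1/T(36) = 1/(-279/40) = -40/279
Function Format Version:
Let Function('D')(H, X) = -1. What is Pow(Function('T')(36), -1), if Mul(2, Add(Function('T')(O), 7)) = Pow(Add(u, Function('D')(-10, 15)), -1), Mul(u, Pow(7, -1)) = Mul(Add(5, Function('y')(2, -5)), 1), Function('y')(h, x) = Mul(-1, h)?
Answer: Rational(-40, 279) ≈ -0.14337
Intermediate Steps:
u = 21 (u = Mul(7, Mul(Add(5, Mul(-1, 2)), 1)) = Mul(7, Mul(Add(5, -2), 1)) = Mul(7, Mul(3, 1)) = Mul(7, 3) = 21)
Function('T')(O) = Rational(-279, 40) (Function('T')(O) = Add(-7, Mul(Rational(1, 2), Pow(Add(21, -1), -1))) = Add(-7, Mul(Rational(1, 2), Pow(20, -1))) = Add(-7, Mul(Rational(1, 2), Rational(1, 20))) = Add(-7, Rational(1, 40)) = Rational(-279, 40))
Pow(Function('T')(36), -1) = Pow(Rational(-279, 40), -1) = Rational(-40, 279)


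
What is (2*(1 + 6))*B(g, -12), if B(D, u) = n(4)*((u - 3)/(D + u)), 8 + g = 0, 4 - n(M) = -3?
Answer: 147/2 ≈ 73.500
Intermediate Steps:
n(M) = 7 (n(M) = 4 - 1*(-3) = 4 + 3 = 7)
g = -8 (g = -8 + 0 = -8)
B(D, u) = 7*(-3 + u)/(D + u) (B(D, u) = 7*((u - 3)/(D + u)) = 7*((-3 + u)/(D + u)) = 7*(-3 + u)/(D + u))
(2*(1 + 6))*B(g, -12) = (2*(1 + 6))*(7*(-3 - 12)/(-8 - 12)) = (2*7)*(7*(-15)/(-20)) = 14*(7*(-1/20)*(-15)) = 14*(21/4) = 147/2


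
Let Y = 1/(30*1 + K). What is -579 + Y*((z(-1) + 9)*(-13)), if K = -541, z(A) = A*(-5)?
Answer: -42241/73 ≈ -578.64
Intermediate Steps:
z(A) = -5*A
Y = -1/511 (Y = 1/(30*1 - 541) = 1/(30 - 541) = 1/(-511) = -1/511 ≈ -0.0019569)
-579 + Y*((z(-1) + 9)*(-13)) = -579 - (-5*(-1) + 9)*(-13)/511 = -579 - (5 + 9)*(-13)/511 = -579 - 2*(-13)/73 = -579 - 1/511*(-182) = -579 + 26/73 = -42241/73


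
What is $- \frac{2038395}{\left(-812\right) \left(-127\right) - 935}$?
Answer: $- \frac{679465}{34063} \approx -19.947$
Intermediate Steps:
$- \frac{2038395}{\left(-812\right) \left(-127\right) - 935} = - \frac{2038395}{103124 - 935} = - \frac{2038395}{102189} = \left(-2038395\right) \frac{1}{102189} = - \frac{679465}{34063}$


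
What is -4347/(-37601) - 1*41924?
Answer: -1576379977/37601 ≈ -41924.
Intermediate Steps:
-4347/(-37601) - 1*41924 = -4347*(-1/37601) - 41924 = 4347/37601 - 41924 = -1576379977/37601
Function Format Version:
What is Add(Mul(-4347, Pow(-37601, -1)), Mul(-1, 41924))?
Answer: Rational(-1576379977, 37601) ≈ -41924.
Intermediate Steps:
Add(Mul(-4347, Pow(-37601, -1)), Mul(-1, 41924)) = Add(Mul(-4347, Rational(-1, 37601)), -41924) = Add(Rational(4347, 37601), -41924) = Rational(-1576379977, 37601)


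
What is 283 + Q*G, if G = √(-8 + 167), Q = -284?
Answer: 283 - 284*√159 ≈ -3298.1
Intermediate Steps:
G = √159 ≈ 12.610
283 + Q*G = 283 - 284*√159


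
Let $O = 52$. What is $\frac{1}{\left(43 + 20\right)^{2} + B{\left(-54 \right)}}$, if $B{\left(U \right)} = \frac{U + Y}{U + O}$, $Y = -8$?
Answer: $\frac{1}{4000} \approx 0.00025$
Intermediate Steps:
$B{\left(U \right)} = \frac{-8 + U}{52 + U}$ ($B{\left(U \right)} = \frac{U - 8}{U + 52} = \frac{-8 + U}{52 + U}$)
$\frac{1}{\left(43 + 20\right)^{2} + B{\left(-54 \right)}} = \frac{1}{\left(43 + 20\right)^{2} + \frac{-8 - 54}{52 - 54}} = \frac{1}{63^{2} + \frac{1}{-2} \left(-62\right)} = \frac{1}{3969 - -31} = \frac{1}{3969 + 31} = \frac{1}{4000}$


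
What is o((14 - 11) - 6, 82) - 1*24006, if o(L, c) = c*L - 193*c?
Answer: -40078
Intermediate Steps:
o(L, c) = -193*c + L*c (o(L, c) = L*c - 193*c = -193*c + L*c)
o((14 - 11) - 6, 82) - 1*24006 = 82*(-193 + ((14 - 11) - 6)) - 1*24006 = 82*(-193 + (3 - 6)) - 24006 = 82*(-193 - 3) - 24006 = 82*(-196) - 24006 = -16072 - 24006 = -40078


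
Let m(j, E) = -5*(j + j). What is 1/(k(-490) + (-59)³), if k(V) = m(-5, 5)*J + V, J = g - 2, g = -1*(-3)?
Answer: -1/205819 ≈ -4.8586e-6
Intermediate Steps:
g = 3
m(j, E) = -10*j
J = 1 (J = 3 - 2 = 1)
k(V) = 50 + V (k(V) = -10*(-5)*1 + V = 50*1 + V = 50 + V)
1/(k(-490) + (-59)³) = 1/((50 - 490) + (-59)³) = 1/(-440 - 205379) = 1/(-205819) = -1/205819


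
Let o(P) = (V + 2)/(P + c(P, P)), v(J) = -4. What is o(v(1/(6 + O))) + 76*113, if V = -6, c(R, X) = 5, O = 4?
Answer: 8584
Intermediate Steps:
o(P) = -4/(5 + P) (o(P) = (-6 + 2)/(P + 5) = -4/(5 + P))
o(v(1/(6 + O))) + 76*113 = -4/(5 - 4) + 76*113 = -4/1 + 8588 = -4*1 + 8588 = -4 + 8588 = 8584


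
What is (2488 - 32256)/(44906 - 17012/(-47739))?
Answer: -710547276/1071892273 ≈ -0.66289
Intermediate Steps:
(2488 - 32256)/(44906 - 17012/(-47739)) = -29768/(44906 - 17012*(-1/47739)) = -29768/(44906 + 17012/47739) = -29768/2143784546/47739 = -29768*47739/2143784546 = -710547276/1071892273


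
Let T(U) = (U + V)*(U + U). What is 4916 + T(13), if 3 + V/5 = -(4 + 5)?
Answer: 3694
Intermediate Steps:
V = -60 (V = -15 + 5*(-(4 + 5)) = -15 + 5*(-1*9) = -15 + 5*(-9) = -15 - 45 = -60)
T(U) = 2*U*(-60 + U) (T(U) = (U - 60)*(U + U) = (-60 + U)*(2*U) = 2*U*(-60 + U))
4916 + T(13) = 4916 + 2*13*(-60 + 13) = 4916 + 2*13*(-47) = 4916 - 1222 = 3694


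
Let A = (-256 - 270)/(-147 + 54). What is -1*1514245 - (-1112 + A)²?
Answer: -23683057105/8649 ≈ -2.7382e+6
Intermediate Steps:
A = 526/93 (A = -526/(-93) = -526*(-1/93) = 526/93 ≈ 5.6559)
-1*1514245 - (-1112 + A)² = -1*1514245 - (-1112 + 526/93)² = -1514245 - (-102890/93)² = -1514245 - 1*10586352100/8649 = -1514245 - 10586352100/8649 = -23683057105/8649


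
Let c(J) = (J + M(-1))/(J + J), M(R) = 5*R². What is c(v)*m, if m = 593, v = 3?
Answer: 2372/3 ≈ 790.67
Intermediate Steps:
c(J) = (5 + J)/(2*J) (c(J) = (J + 5*(-1)²)/(J + J) = (J + 5*1)/((2*J)) = (J + 5)*(1/(2*J)) = (5 + J)*(1/(2*J)) = (5 + J)/(2*J))
c(v)*m = ((½)*(5 + 3)/3)*593 = ((½)*(⅓)*8)*593 = (4/3)*593 = 2372/3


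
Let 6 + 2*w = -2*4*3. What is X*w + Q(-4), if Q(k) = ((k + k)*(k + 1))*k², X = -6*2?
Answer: 564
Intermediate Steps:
X = -12
w = -15 (w = -3 + (-2*4*3)/2 = -3 + (-8*3)/2 = -3 + (½)*(-24) = -3 - 12 = -15)
Q(k) = 2*k³*(1 + k) (Q(k) = ((2*k)*(1 + k))*k² = (2*k*(1 + k))*k² = 2*k³*(1 + k))
X*w + Q(-4) = -12*(-15) + 2*(-4)³*(1 - 4) = 180 + 2*(-64)*(-3) = 180 + 384 = 564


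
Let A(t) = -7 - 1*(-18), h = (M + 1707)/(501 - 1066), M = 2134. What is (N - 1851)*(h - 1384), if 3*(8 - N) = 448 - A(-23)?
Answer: 4688088766/1695 ≈ 2.7658e+6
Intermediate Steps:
h = -3841/565 (h = (2134 + 1707)/(501 - 1066) = 3841/(-565) = 3841*(-1/565) = -3841/565 ≈ -6.7982)
A(t) = 11 (A(t) = -7 + 18 = 11)
N = -413/3 (N = 8 - (448 - 1*11)/3 = 8 - (448 - 11)/3 = 8 - ⅓*437 = 8 - 437/3 = -413/3 ≈ -137.67)
(N - 1851)*(h - 1384) = (-413/3 - 1851)*(-3841/565 - 1384) = -5966/3*(-785801/565) = 4688088766/1695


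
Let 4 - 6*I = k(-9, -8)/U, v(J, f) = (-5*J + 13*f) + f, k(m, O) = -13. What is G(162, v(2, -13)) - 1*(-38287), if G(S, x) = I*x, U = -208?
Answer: 38161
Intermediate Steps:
v(J, f) = -5*J + 14*f
I = 21/32 (I = ⅔ - (-13)/(6*(-208)) = ⅔ - (-13)*(-1)/(6*208) = ⅔ - ⅙*1/16 = ⅔ - 1/96 = 21/32 ≈ 0.65625)
G(S, x) = 21*x/32
G(162, v(2, -13)) - 1*(-38287) = 21*(-5*2 + 14*(-13))/32 - 1*(-38287) = 21*(-10 - 182)/32 + 38287 = (21/32)*(-192) + 38287 = -126 + 38287 = 38161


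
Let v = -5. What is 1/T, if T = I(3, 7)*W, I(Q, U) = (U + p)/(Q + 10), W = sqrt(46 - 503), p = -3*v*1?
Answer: -13*I*sqrt(457)/10054 ≈ -0.027642*I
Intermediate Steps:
p = 15 (p = -3*(-5)*1 = 15*1 = 15)
W = I*sqrt(457) (W = sqrt(-457) = I*sqrt(457) ≈ 21.378*I)
I(Q, U) = (15 + U)/(10 + Q) (I(Q, U) = (U + 15)/(Q + 10) = (15 + U)/(10 + Q))
T = 22*I*sqrt(457)/13 (T = ((15 + 7)/(10 + 3))*(I*sqrt(457)) = (22/13)*(I*sqrt(457)) = ((1/13)*22)*(I*sqrt(457)) = 22*(I*sqrt(457))/13 = 22*I*sqrt(457)/13 ≈ 36.177*I)
1/T = 1/(22*I*sqrt(457)/13) = -13*I*sqrt(457)/10054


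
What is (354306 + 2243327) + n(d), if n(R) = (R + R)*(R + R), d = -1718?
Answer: 14403729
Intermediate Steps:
n(R) = 4*R**2 (n(R) = (2*R)*(2*R) = 4*R**2)
(354306 + 2243327) + n(d) = (354306 + 2243327) + 4*(-1718)**2 = 2597633 + 4*2951524 = 2597633 + 11806096 = 14403729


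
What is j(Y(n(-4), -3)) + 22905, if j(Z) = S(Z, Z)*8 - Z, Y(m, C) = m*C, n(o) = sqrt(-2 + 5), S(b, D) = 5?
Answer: 22945 + 3*sqrt(3) ≈ 22950.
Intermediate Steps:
n(o) = sqrt(3)
Y(m, C) = C*m
j(Z) = 40 - Z (j(Z) = 5*8 - Z = 40 - Z)
j(Y(n(-4), -3)) + 22905 = (40 - (-3)*sqrt(3)) + 22905 = (40 + 3*sqrt(3)) + 22905 = 22945 + 3*sqrt(3)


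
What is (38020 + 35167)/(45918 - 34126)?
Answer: 73187/11792 ≈ 6.2065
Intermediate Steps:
(38020 + 35167)/(45918 - 34126) = 73187/11792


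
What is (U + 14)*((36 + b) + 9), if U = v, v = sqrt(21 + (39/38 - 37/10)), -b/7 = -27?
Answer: 3276 + 234*sqrt(165395)/95 ≈ 4277.7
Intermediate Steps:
b = 189 (b = -7*(-27) = 189)
v = sqrt(165395)/95 (v = sqrt(21 + (39*(1/38) - 37*1/10)) = sqrt(21 + (39/38 - 37/10)) = sqrt(21 - 254/95) = sqrt(1741/95) = sqrt(165395)/95 ≈ 4.2809)
U = sqrt(165395)/95 ≈ 4.2809
(U + 14)*((36 + b) + 9) = (sqrt(165395)/95 + 14)*((36 + 189) + 9) = (14 + sqrt(165395)/95)*(225 + 9) = (14 + sqrt(165395)/95)*234 = 3276 + 234*sqrt(165395)/95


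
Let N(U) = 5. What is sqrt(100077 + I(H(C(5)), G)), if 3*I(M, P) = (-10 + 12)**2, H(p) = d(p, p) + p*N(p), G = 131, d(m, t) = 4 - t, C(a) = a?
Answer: sqrt(900705)/3 ≈ 316.35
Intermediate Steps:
H(p) = 4 + 4*p (H(p) = (4 - p) + p*5 = (4 - p) + 5*p = 4 + 4*p)
I(M, P) = 4/3 (I(M, P) = (-10 + 12)**2/3 = (1/3)*2**2 = (1/3)*4 = 4/3)
sqrt(100077 + I(H(C(5)), G)) = sqrt(100077 + 4/3) = sqrt(300235/3) = sqrt(900705)/3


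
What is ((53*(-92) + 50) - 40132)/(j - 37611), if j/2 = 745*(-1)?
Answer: 44958/39101 ≈ 1.1498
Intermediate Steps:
j = -1490 (j = 2*(745*(-1)) = 2*(-745) = -1490)
((53*(-92) + 50) - 40132)/(j - 37611) = ((53*(-92) + 50) - 40132)/(-1490 - 37611) = ((-4876 + 50) - 40132)/(-39101) = (-4826 - 40132)*(-1/39101) = -44958*(-1/39101) = 44958/39101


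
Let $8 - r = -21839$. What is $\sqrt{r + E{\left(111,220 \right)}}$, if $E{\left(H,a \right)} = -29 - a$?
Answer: $\sqrt{21598} \approx 146.96$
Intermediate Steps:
$r = 21847$ ($r = 8 - -21839 = 8 + 21839 = 21847$)
$\sqrt{r + E{\left(111,220 \right)}} = \sqrt{21847 - 249} = \sqrt{21598}$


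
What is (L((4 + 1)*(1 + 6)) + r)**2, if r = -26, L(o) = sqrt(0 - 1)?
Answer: (26 - I)**2 ≈ 675.0 - 52.0*I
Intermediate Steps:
L(o) = I (L(o) = sqrt(-1) = I)
(L((4 + 1)*(1 + 6)) + r)**2 = (I - 26)**2 = (-26 + I)**2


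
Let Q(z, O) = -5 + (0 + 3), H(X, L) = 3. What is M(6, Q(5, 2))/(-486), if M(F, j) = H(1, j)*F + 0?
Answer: -1/27 ≈ -0.037037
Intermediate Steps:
Q(z, O) = -2 (Q(z, O) = -5 + 3 = -2)
M(F, j) = 3*F (M(F, j) = 3*F + 0 = 3*F)
M(6, Q(5, 2))/(-486) = (3*6)/(-486) = 18*(-1/486) = -1/27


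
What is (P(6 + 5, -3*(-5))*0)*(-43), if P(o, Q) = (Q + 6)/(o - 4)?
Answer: 0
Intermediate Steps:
P(o, Q) = (6 + Q)/(-4 + o)
(P(6 + 5, -3*(-5))*0)*(-43) = (((6 - 3*(-5))/(-4 + (6 + 5)))*0)*(-43) = (((6 + 15)/(-4 + 11))*0)*(-43) = ((21/7)*0)*(-43) = (((⅐)*21)*0)*(-43) = (3*0)*(-43) = 0*(-43) = 0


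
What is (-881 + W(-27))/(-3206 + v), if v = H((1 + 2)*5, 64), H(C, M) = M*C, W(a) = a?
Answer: 454/1123 ≈ 0.40427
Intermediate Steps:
H(C, M) = C*M
v = 960 (v = ((1 + 2)*5)*64 = (3*5)*64 = 15*64 = 960)
(-881 + W(-27))/(-3206 + v) = (-881 - 27)/(-3206 + 960) = -908/(-2246) = -908*(-1/2246) = 454/1123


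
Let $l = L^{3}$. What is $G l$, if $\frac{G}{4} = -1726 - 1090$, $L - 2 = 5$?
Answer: $-3863552$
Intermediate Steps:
$L = 7$ ($L = 2 + 5 = 7$)
$l = 343$ ($l = 7^{3} = 343$)
$G = -11264$ ($G = 4 \left(-1726 - 1090\right) = 4 \left(-2816\right) = -11264$)
$G l = \left(-11264\right) 343 = -3863552$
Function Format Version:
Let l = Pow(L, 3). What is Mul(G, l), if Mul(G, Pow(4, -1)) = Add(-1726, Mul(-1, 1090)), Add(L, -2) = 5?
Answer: -3863552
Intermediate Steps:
L = 7 (L = Add(2, 5) = 7)
l = 343 (l = Pow(7, 3) = 343)
G = -11264 (G = Mul(4, Add(-1726, Mul(-1, 1090))) = Mul(4, Add(-1726, -1090)) = Mul(4, -2816) = -11264)
Mul(G, l) = Mul(-11264, 343) = -3863552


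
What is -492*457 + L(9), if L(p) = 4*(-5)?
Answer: -224864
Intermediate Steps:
L(p) = -20
-492*457 + L(9) = -492*457 - 20 = -224844 - 20 = -224864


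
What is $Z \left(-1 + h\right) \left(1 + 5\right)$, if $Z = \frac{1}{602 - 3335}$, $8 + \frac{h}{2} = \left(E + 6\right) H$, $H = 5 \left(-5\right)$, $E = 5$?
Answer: $\frac{1134}{911} \approx 1.2448$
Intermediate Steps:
$H = -25$
$h = -566$ ($h = -16 + 2 \left(5 + 6\right) \left(-25\right) = -16 + 2 \cdot 11 \left(-25\right) = -16 + 2 \left(-275\right) = -16 - 550 = -566$)
$Z = - \frac{1}{2733}$ ($Z = \frac{1}{-2733} = - \frac{1}{2733} \approx -0.0003659$)
$Z \left(-1 + h\right) \left(1 + 5\right) = - \frac{\left(-1 - 566\right) \left(1 + 5\right)}{2733} = - \frac{\left(-567\right) 6}{2733} = \left(- \frac{1}{2733}\right) \left(-3402\right) = \frac{1134}{911}$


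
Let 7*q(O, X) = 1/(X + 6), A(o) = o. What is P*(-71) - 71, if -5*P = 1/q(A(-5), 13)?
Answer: 9088/5 ≈ 1817.6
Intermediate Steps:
q(O, X) = 1/(7*(6 + X)) (q(O, X) = 1/(7*(X + 6)) = 1/(7*(6 + X)))
P = -133/5 (P = -1/(5*(1/(7*(6 + 13)))) = -1/(5*((⅐)/19)) = -1/(5*((⅐)*(1/19))) = -1/(5*1/133) = -⅕*133 = -133/5 ≈ -26.600)
P*(-71) - 71 = -133/5*(-71) - 71 = 9443/5 - 71 = 9088/5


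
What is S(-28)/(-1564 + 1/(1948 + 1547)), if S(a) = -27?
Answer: 94365/5466179 ≈ 0.017263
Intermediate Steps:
S(-28)/(-1564 + 1/(1948 + 1547)) = -27/(-1564 + 1/(1948 + 1547)) = -27/(-1564 + 1/3495) = -27/(-5466179/3495) = -3495/5466179*(-27) = 94365/5466179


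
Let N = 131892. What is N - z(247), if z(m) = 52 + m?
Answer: 131593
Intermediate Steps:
N - z(247) = 131892 - (52 + 247) = 131892 - 1*299 = 131892 - 299 = 131593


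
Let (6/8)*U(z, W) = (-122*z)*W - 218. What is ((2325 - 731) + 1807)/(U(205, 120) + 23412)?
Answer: -10203/11935436 ≈ -0.00085485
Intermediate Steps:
U(z, W) = -872/3 - 488*W*z/3 (U(z, W) = 4*((-122*z)*W - 218)/3 = 4*(-122*W*z - 218)/3 = 4*(-218 - 122*W*z)/3 = -872/3 - 488*W*z/3)
((2325 - 731) + 1807)/(U(205, 120) + 23412) = ((2325 - 731) + 1807)/((-872/3 - 488/3*120*205) + 23412) = (1594 + 1807)/((-872/3 - 4001600) + 23412) = 3401/(-12005672/3 + 23412) = 3401/(-11935436/3) = 3401*(-3/11935436) = -10203/11935436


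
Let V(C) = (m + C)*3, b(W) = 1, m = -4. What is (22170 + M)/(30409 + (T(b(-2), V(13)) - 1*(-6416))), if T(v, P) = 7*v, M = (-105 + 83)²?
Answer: 11327/18416 ≈ 0.61506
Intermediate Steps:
M = 484 (M = (-22)² = 484)
V(C) = -12 + 3*C (V(C) = (-4 + C)*3 = -12 + 3*C)
(22170 + M)/(30409 + (T(b(-2), V(13)) - 1*(-6416))) = (22170 + 484)/(30409 + (7*1 - 1*(-6416))) = 22654/(30409 + (7 + 6416)) = 22654/(30409 + 6423) = 22654/36832 = 22654*(1/36832) = 11327/18416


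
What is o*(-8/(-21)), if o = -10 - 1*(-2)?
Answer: -64/21 ≈ -3.0476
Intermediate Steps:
o = -8 (o = -10 + 2 = -8)
o*(-8/(-21)) = -(-64)/(-21) = -(-64)*(-1)/21 = -8*8/21 = -64/21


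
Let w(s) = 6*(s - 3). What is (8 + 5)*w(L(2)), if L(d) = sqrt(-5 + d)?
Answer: -234 + 78*I*sqrt(3) ≈ -234.0 + 135.1*I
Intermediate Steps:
w(s) = -18 + 6*s (w(s) = 6*(-3 + s) = -18 + 6*s)
(8 + 5)*w(L(2)) = (8 + 5)*(-18 + 6*sqrt(-5 + 2)) = 13*(-18 + 6*sqrt(-3)) = 13*(-18 + 6*(I*sqrt(3))) = 13*(-18 + 6*I*sqrt(3)) = -234 + 78*I*sqrt(3)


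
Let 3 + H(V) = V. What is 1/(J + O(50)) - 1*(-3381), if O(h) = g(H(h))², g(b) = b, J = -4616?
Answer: 8138066/2407 ≈ 3381.0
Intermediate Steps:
H(V) = -3 + V
O(h) = (-3 + h)²
1/(J + O(50)) - 1*(-3381) = 1/(-4616 + (-3 + 50)²) - 1*(-3381) = 1/(-4616 + 47²) + 3381 = 1/(-4616 + 2209) + 3381 = 1/(-2407) + 3381 = -1/2407 + 3381 = 8138066/2407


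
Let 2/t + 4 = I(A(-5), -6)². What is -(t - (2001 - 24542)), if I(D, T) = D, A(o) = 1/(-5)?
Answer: -2231509/99 ≈ -22541.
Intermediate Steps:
A(o) = -⅕
t = -50/99 (t = 2/(-4 + (-⅕)²) = 2/(-4 + 1/25) = 2/(-99/25) = 2*(-25/99) = -50/99 ≈ -0.50505)
-(t - (2001 - 24542)) = -(-50/99 - (2001 - 24542)) = -(-50/99 - 1*(-22541)) = -(-50/99 + 22541) = -1*2231509/99 = -2231509/99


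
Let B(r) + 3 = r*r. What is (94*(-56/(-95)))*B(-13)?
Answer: 873824/95 ≈ 9198.1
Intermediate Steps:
B(r) = -3 + r² (B(r) = -3 + r*r = -3 + r²)
(94*(-56/(-95)))*B(-13) = (94*(-56/(-95)))*(-3 + (-13)²) = (94*(-56*(-1/95)))*(-3 + 169) = (94*(56/95))*166 = (5264/95)*166 = 873824/95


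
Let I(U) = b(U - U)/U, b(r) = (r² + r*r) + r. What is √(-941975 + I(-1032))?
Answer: 5*I*√37679 ≈ 970.55*I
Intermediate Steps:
b(r) = r + 2*r² (b(r) = (r² + r²) + r = 2*r² + r = r + 2*r²)
I(U) = 0 (I(U) = ((U - U)*(1 + 2*(U - U)))/U = (0*(1 + 2*0))/U = (0*(1 + 0))/U = (0*1)/U = 0/U = 0)
√(-941975 + I(-1032)) = √(-941975 + 0) = √(-941975) = 5*I*√37679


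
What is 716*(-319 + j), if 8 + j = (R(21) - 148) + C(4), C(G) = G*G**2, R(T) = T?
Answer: -279240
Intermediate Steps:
C(G) = G**3
j = -71 (j = -8 + ((21 - 148) + 4**3) = -8 + (-127 + 64) = -8 - 63 = -71)
716*(-319 + j) = 716*(-319 - 71) = 716*(-390) = -279240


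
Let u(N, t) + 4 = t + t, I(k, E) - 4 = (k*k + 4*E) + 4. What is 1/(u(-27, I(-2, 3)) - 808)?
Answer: -1/764 ≈ -0.0013089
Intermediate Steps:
I(k, E) = 8 + k² + 4*E (I(k, E) = 4 + ((k*k + 4*E) + 4) = 4 + ((k² + 4*E) + 4) = 4 + (4 + k² + 4*E) = 8 + k² + 4*E)
u(N, t) = -4 + 2*t (u(N, t) = -4 + (t + t) = -4 + 2*t)
1/(u(-27, I(-2, 3)) - 808) = 1/((-4 + 2*(8 + (-2)² + 4*3)) - 808) = 1/((-4 + 2*(8 + 4 + 12)) - 808) = 1/((-4 + 2*24) - 808) = 1/((-4 + 48) - 808) = 1/(44 - 808) = 1/(-764) = -1/764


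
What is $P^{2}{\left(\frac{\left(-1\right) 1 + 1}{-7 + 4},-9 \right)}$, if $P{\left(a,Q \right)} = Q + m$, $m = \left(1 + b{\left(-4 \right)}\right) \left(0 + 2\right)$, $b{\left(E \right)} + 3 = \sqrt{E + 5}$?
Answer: $121$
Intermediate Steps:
$b{\left(E \right)} = -3 + \sqrt{5 + E}$ ($b{\left(E \right)} = -3 + \sqrt{E + 5} = -3 + \sqrt{5 + E}$)
$m = -2$ ($m = \left(1 - \left(3 - \sqrt{5 - 4}\right)\right) \left(0 + 2\right) = \left(1 - \left(3 - \sqrt{1}\right)\right) 2 = \left(1 + \left(-3 + 1\right)\right) 2 = \left(1 - 2\right) 2 = \left(-1\right) 2 = -2$)
$P{\left(a,Q \right)} = -2 + Q$ ($P{\left(a,Q \right)} = Q - 2 = -2 + Q$)
$P^{2}{\left(\frac{\left(-1\right) 1 + 1}{-7 + 4},-9 \right)} = \left(-2 - 9\right)^{2} = \left(-11\right)^{2} = 121$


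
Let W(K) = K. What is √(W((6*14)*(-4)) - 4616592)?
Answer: 12*I*√32062 ≈ 2148.7*I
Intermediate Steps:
√(W((6*14)*(-4)) - 4616592) = √((6*14)*(-4) - 4616592) = √(84*(-4) - 4616592) = √(-336 - 4616592) = √(-4616928) = 12*I*√32062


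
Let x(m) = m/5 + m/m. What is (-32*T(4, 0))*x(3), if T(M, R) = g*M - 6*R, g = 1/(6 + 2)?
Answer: -128/5 ≈ -25.600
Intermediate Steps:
g = 1/8 ≈ 0.12500
x(m) = 1 + m/5 (x(m) = m*(1/5) + 1 = m/5 + 1 = 1 + m/5)
T(M, R) = -6*R + M/8 (T(M, R) = M/8 - 6*R = -6*R + M/8)
(-32*T(4, 0))*x(3) = (-32*(-6*0 + (1/8)*4))*(1 + (1/5)*3) = (-32*(0 + 1/2))*(1 + 3/5) = -32*1/2*(8/5) = -16*8/5 = -128/5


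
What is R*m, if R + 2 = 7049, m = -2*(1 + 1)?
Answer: -28188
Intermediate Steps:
m = -4 (m = -2*2 = -4)
R = 7047 (R = -2 + 7049 = 7047)
R*m = 7047*(-4) = -28188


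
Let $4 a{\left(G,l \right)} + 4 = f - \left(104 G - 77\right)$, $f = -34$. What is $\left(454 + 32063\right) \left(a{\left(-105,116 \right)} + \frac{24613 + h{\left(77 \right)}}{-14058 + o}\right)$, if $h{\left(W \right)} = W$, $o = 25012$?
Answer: $\frac{1953355468491}{21908} \approx 8.9162 \cdot 10^{7}$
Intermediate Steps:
$a{\left(G,l \right)} = \frac{39}{4} - 26 G$ ($a{\left(G,l \right)} = -1 + \frac{-34 - \left(104 G - 77\right)}{4} = -1 + \frac{-34 - \left(-77 + 104 G\right)}{4} = -1 + \frac{43 - 104 G}{4} = -1 - \left(- \frac{43}{4} + 26 G\right) = \frac{39}{4} - 26 G$)
$\left(454 + 32063\right) \left(a{\left(-105,116 \right)} + \frac{24613 + h{\left(77 \right)}}{-14058 + o}\right) = \left(454 + 32063\right) \left(\left(\frac{39}{4} - -2730\right) + \frac{24613 + 77}{-14058 + 25012}\right) = 32517 \left(\left(\frac{39}{4} + 2730\right) + \frac{24690}{10954}\right) = 32517 \left(\frac{10959}{4} + 24690 \cdot \frac{1}{10954}\right) = 32517 \left(\frac{10959}{4} + \frac{12345}{5477}\right) = 32517 \cdot \frac{60071823}{21908} = \frac{1953355468491}{21908}$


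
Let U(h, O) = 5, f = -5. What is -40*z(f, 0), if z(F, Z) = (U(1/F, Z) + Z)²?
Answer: -1000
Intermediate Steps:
z(F, Z) = (5 + Z)²
-40*z(f, 0) = -40*(5 + 0)² = -40*5² = -40*25 = -1000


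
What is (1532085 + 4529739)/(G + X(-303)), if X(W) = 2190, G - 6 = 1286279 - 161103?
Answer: 1515456/281843 ≈ 5.3770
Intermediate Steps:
G = 1125182 (G = 6 + (1286279 - 161103) = 6 + 1125176 = 1125182)
(1532085 + 4529739)/(G + X(-303)) = (1532085 + 4529739)/(1125182 + 2190) = 6061824/1127372 = 6061824*(1/1127372) = 1515456/281843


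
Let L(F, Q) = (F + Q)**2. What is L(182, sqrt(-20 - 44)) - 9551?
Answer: 23509 + 2912*I ≈ 23509.0 + 2912.0*I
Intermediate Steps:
L(182, sqrt(-20 - 44)) - 9551 = (182 + sqrt(-20 - 44))**2 - 9551 = (182 + sqrt(-64))**2 - 9551 = (182 + 8*I)**2 - 9551 = -9551 + (182 + 8*I)**2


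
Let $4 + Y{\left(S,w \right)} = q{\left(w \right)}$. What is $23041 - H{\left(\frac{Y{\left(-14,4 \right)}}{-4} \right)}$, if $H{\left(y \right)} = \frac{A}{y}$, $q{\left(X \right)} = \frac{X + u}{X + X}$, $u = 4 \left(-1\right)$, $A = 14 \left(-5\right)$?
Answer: $23111$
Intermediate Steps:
$A = -70$
$u = -4$
$q{\left(X \right)} = \frac{-4 + X}{2 X}$ ($q{\left(X \right)} = \frac{X - 4}{X + X} = \frac{-4 + X}{2 X}$)
$Y{\left(S,w \right)} = -4 + \frac{-4 + w}{2 w}$
$H{\left(y \right)} = - \frac{70}{y}$
$23041 - H{\left(\frac{Y{\left(-14,4 \right)}}{-4} \right)} = 23041 - - \frac{70}{\left(- \frac{7}{2} - \frac{2}{4}\right) \frac{1}{-4}} = 23041 - - \frac{70}{\left(- \frac{7}{2} - \frac{1}{2}\right) \left(- \frac{1}{4}\right)} = 23041 - - \frac{70}{\left(-4\right) \left(- \frac{1}{4}\right)} = 23041 - - \frac{70}{1} = 23041 - \left(-70\right) 1 = 23041 - -70 = 23041 + 70 = 23111$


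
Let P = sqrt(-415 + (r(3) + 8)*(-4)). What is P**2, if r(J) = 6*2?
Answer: -495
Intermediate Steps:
r(J) = 12
P = 3*I*sqrt(55) (P = sqrt(-415 + (12 + 8)*(-4)) = sqrt(-415 + 20*(-4)) = sqrt(-415 - 80) = sqrt(-495) = 3*I*sqrt(55) ≈ 22.249*I)
P**2 = (3*I*sqrt(55))**2 = -495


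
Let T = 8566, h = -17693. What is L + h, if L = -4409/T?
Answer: -151562647/8566 ≈ -17694.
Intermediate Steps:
L = -4409/8566 ≈ -0.51471
L + h = -4409/8566 - 17693 = -151562647/8566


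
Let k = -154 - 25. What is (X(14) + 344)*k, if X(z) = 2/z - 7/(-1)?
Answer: -439982/7 ≈ -62855.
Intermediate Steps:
X(z) = 7 + 2/z (X(z) = 2/z - 7*(-1) = 2/z + 7 = 7 + 2/z)
k = -179
(X(14) + 344)*k = ((7 + 2/14) + 344)*(-179) = ((7 + 2*(1/14)) + 344)*(-179) = ((7 + 1/7) + 344)*(-179) = (50/7 + 344)*(-179) = (2458/7)*(-179) = -439982/7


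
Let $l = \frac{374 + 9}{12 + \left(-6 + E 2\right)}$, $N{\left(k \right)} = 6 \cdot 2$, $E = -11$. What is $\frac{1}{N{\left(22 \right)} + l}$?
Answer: $- \frac{16}{191} \approx -0.08377$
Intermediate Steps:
$N{\left(k \right)} = 12$
$l = - \frac{383}{16}$ ($l = \frac{374 + 9}{12 - 28} = \frac{383}{12 - 28} = \frac{383}{-16} = 383 \left(- \frac{1}{16}\right) = - \frac{383}{16} \approx -23.938$)
$\frac{1}{N{\left(22 \right)} + l} = \frac{1}{12 - \frac{383}{16}} = \frac{1}{- \frac{191}{16}} = - \frac{16}{191}$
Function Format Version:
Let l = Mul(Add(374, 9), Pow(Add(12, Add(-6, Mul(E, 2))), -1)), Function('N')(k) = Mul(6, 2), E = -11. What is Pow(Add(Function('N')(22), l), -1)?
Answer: Rational(-16, 191) ≈ -0.083770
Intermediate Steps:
Function('N')(k) = 12
l = Rational(-383, 16) (l = Mul(Add(374, 9), Pow(Add(12, Add(-6, Mul(-11, 2))), -1)) = Mul(383, Pow(Add(12, Add(-6, -22)), -1)) = Mul(383, Pow(Add(12, -28), -1)) = Mul(383, Pow(-16, -1)) = Mul(383, Rational(-1, 16)) = Rational(-383, 16) ≈ -23.938)
Pow(Add(Function('N')(22), l), -1) = Pow(Add(12, Rational(-383, 16)), -1) = Pow(Rational(-191, 16), -1) = Rational(-16, 191)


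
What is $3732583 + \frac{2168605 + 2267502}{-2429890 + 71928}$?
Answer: $\frac{8801284439739}{2357962} \approx 3.7326 \cdot 10^{6}$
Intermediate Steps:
$3732583 + \frac{2168605 + 2267502}{-2429890 + 71928} = 3732583 + \frac{4436107}{-2357962} = 3732583 + 4436107 \left(- \frac{1}{2357962}\right) = 3732583 - \frac{4436107}{2357962} = \frac{8801284439739}{2357962}$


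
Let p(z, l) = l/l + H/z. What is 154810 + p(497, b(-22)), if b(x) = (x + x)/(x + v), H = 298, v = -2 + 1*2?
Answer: 76941365/497 ≈ 1.5481e+5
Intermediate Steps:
v = 0 (v = -2 + 2 = 0)
b(x) = 2 (b(x) = (x + x)/(x + 0) = (2*x)/x = 2)
p(z, l) = 1 + 298/z (p(z, l) = l/l + 298/z = 1 + 298/z)
154810 + p(497, b(-22)) = 154810 + (298 + 497)/497 = 154810 + (1/497)*795 = 154810 + 795/497 = 76941365/497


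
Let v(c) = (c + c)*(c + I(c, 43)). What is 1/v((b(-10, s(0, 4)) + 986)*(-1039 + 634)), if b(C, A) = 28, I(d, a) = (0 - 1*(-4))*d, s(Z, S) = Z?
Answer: 1/1686498489000 ≈ 5.9294e-13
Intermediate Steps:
I(d, a) = 4*d (I(d, a) = (0 + 4)*d = 4*d)
v(c) = 10*c² (v(c) = (c + c)*(c + 4*c) = (2*c)*(5*c) = 10*c²)
1/v((b(-10, s(0, 4)) + 986)*(-1039 + 634)) = 1/(10*((28 + 986)*(-1039 + 634))²) = 1/(10*(1014*(-405))²) = 1/(10*(-410670)²) = 1/(10*168649848900) = 1/1686498489000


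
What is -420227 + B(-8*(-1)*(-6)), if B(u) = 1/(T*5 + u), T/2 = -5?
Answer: -41182247/98 ≈ -4.2023e+5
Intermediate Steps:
T = -10 (T = 2*(-5) = -10)
B(u) = 1/(-50 + u) (B(u) = 1/(-10*5 + u) = 1/(-50 + u))
-420227 + B(-8*(-1)*(-6)) = -420227 + 1/(-50 - 8*(-1)*(-6)) = -420227 + 1/(-50 + 8*(-6)) = -420227 + 1/(-50 - 48) = -420227 + 1/(-98) = -420227 - 1/98 = -41182247/98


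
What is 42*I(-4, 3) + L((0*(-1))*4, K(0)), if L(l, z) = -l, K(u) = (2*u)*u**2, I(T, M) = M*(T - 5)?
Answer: -1134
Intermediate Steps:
I(T, M) = M*(-5 + T)
K(u) = 2*u**3
42*I(-4, 3) + L((0*(-1))*4, K(0)) = 42*(3*(-5 - 4)) - 0*(-1)*4 = 42*(3*(-9)) - 0*4 = 42*(-27) - 1*0 = -1134 + 0 = -1134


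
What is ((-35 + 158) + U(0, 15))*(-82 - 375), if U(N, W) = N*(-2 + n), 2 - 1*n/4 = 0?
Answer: -56211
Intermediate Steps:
n = 8 (n = 8 - 4*0 = 8 + 0 = 8)
U(N, W) = 6*N (U(N, W) = N*(-2 + 8) = N*6 = 6*N)
((-35 + 158) + U(0, 15))*(-82 - 375) = ((-35 + 158) + 6*0)*(-82 - 375) = (123 + 0)*(-457) = 123*(-457) = -56211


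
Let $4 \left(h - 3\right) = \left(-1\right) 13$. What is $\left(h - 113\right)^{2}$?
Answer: $\frac{205209}{16} \approx 12826.0$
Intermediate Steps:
$h = - \frac{1}{4}$ ($h = 3 + \frac{\left(-1\right) 13}{4} = 3 + \frac{1}{4} \left(-13\right) = 3 - \frac{13}{4} = - \frac{1}{4} \approx -0.25$)
$\left(h - 113\right)^{2} = \left(- \frac{1}{4} - 113\right)^{2} = \left(- \frac{453}{4}\right)^{2} = \frac{205209}{16}$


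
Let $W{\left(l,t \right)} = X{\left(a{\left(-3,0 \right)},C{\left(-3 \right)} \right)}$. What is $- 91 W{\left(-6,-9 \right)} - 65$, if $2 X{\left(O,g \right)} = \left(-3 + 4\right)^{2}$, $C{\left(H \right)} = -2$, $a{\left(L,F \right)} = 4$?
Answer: $- \frac{221}{2} \approx -110.5$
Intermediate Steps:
$X{\left(O,g \right)} = \frac{1}{2}$ ($X{\left(O,g \right)} = \frac{\left(-3 + 4\right)^{2}}{2} = \frac{1^{2}}{2} = \frac{1}{2} \cdot 1 = \frac{1}{2}$)
$W{\left(l,t \right)} = \frac{1}{2}$
$- 91 W{\left(-6,-9 \right)} - 65 = \left(-91\right) \frac{1}{2} - 65 = - \frac{91}{2} - 65 = - \frac{221}{2}$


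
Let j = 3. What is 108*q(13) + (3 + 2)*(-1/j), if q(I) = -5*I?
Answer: -21065/3 ≈ -7021.7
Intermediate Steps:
108*q(13) + (3 + 2)*(-1/j) = 108*(-5*13) + (3 + 2)*(-1/3) = 108*(-65) + 5*(-1*⅓) = -7020 + 5*(-⅓) = -7020 - 5/3 = -21065/3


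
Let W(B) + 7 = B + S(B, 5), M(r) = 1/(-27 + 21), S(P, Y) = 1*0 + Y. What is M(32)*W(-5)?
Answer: 7/6 ≈ 1.1667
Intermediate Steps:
S(P, Y) = Y (S(P, Y) = 0 + Y = Y)
M(r) = -⅙ (M(r) = 1/(-6) = -⅙)
W(B) = -2 + B (W(B) = -7 + (B + 5) = -7 + (5 + B) = -2 + B)
M(32)*W(-5) = -(-2 - 5)/6 = -⅙*(-7) = 7/6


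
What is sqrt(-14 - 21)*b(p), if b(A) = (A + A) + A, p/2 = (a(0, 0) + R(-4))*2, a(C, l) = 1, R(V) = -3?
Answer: -24*I*sqrt(35) ≈ -141.99*I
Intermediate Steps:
p = -8 (p = 2*((1 - 3)*2) = 2*(-2*2) = 2*(-4) = -8)
b(A) = 3*A (b(A) = 2*A + A = 3*A)
sqrt(-14 - 21)*b(p) = sqrt(-14 - 21)*(3*(-8)) = sqrt(-35)*(-24) = (I*sqrt(35))*(-24) = -24*I*sqrt(35)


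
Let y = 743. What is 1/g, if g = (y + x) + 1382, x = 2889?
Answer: 1/5014 ≈ 0.00019944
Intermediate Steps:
g = 5014 (g = (743 + 2889) + 1382 = 3632 + 1382 = 5014)
1/g = 1/5014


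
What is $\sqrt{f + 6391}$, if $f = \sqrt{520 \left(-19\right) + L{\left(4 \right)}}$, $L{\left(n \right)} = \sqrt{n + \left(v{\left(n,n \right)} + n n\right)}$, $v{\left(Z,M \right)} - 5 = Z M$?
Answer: $\sqrt{6391 + i \sqrt{9880 - \sqrt{41}}} \approx 79.946 + 0.6215 i$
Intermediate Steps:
$v{\left(Z,M \right)} = 5 + M Z$ ($v{\left(Z,M \right)} = 5 + Z M = 5 + M Z$)
$L{\left(n \right)} = \sqrt{5 + n + 2 n^{2}}$ ($L{\left(n \right)} = \sqrt{n + \left(\left(5 + n n\right) + n n\right)} = \sqrt{n + \left(\left(5 + n^{2}\right) + n^{2}\right)} = \sqrt{n + \left(5 + 2 n^{2}\right)} = \sqrt{5 + n + 2 n^{2}}$)
$f = \sqrt{-9880 + \sqrt{41}}$ ($f = \sqrt{520 \left(-19\right) + \sqrt{5 + 4 + 2 \cdot 4^{2}}} = \sqrt{-9880 + \sqrt{5 + 4 + 2 \cdot 16}} = \sqrt{-9880 + \sqrt{5 + 4 + 32}} = \sqrt{-9880 + \sqrt{41}} \approx 99.366 i$)
$\sqrt{f + 6391} = \sqrt{\sqrt{-9880 + \sqrt{41}} + 6391} = \sqrt{6391 + \sqrt{-9880 + \sqrt{41}}}$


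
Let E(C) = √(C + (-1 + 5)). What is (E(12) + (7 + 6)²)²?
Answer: 29929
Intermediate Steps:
E(C) = √(4 + C) (E(C) = √(C + 4) = √(4 + C))
(E(12) + (7 + 6)²)² = (√(4 + 12) + (7 + 6)²)² = (√16 + 13²)² = (4 + 169)² = 173² = 29929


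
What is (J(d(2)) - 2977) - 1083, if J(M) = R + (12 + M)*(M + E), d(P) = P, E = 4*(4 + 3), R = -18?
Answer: -3658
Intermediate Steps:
E = 28 (E = 4*7 = 28)
J(M) = -18 + (12 + M)*(28 + M) (J(M) = -18 + (12 + M)*(M + 28) = -18 + (12 + M)*(28 + M))
(J(d(2)) - 2977) - 1083 = ((318 + 2**2 + 40*2) - 2977) - 1083 = ((318 + 4 + 80) - 2977) - 1083 = (402 - 2977) - 1083 = -2575 - 1083 = -3658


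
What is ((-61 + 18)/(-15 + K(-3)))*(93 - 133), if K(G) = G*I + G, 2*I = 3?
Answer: -688/9 ≈ -76.444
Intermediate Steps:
I = 3/2 (I = (½)*3 = 3/2 ≈ 1.5000)
K(G) = 5*G/2 (K(G) = G*(3/2) + G = 3*G/2 + G = 5*G/2)
((-61 + 18)/(-15 + K(-3)))*(93 - 133) = ((-61 + 18)/(-15 + (5/2)*(-3)))*(93 - 133) = -43/(-15 - 15/2)*(-40) = -43/(-45/2)*(-40) = -43*(-2/45)*(-40) = (86/45)*(-40) = -688/9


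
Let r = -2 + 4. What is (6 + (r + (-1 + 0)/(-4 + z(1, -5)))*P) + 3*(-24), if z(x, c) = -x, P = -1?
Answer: -341/5 ≈ -68.200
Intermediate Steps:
r = 2
(6 + (r + (-1 + 0)/(-4 + z(1, -5)))*P) + 3*(-24) = (6 + (2 + (-1 + 0)/(-4 - 1*1))*(-1)) + 3*(-24) = (6 + (2 - 1/(-4 - 1))*(-1)) - 72 = (6 + (2 - 1/(-5))*(-1)) - 72 = (6 + (2 - 1*(-⅕))*(-1)) - 72 = (6 + (2 + ⅕)*(-1)) - 72 = (6 + (11/5)*(-1)) - 72 = (6 - 11/5) - 72 = 19/5 - 72 = -341/5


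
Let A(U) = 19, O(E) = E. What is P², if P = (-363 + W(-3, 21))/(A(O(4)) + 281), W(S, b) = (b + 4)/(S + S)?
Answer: 4853209/3240000 ≈ 1.4979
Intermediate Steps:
W(S, b) = (4 + b)/(2*S) (W(S, b) = (4 + b)/((2*S)) = (4 + b)*(1/(2*S)) = (4 + b)/(2*S))
P = -2203/1800 (P = (-363 + (½)*(4 + 21)/(-3))/(19 + 281) = (-363 + (½)*(-⅓)*25)/300 = (-363 - 25/6)*(1/300) = -2203/6*1/300 = -2203/1800 ≈ -1.2239)
P² = (-2203/1800)² = 4853209/3240000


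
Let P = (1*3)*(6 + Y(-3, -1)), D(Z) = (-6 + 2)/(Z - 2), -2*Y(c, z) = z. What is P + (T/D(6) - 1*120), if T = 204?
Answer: -609/2 ≈ -304.50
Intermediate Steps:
Y(c, z) = -z/2
D(Z) = -4/(-2 + Z)
P = 39/2 (P = (1*3)*(6 - 1/2*(-1)) = 3*(6 + 1/2) = 3*(13/2) = 39/2 ≈ 19.500)
P + (T/D(6) - 1*120) = 39/2 + (204/((-4/(-2 + 6))) - 1*120) = 39/2 + (204/((-4/4)) - 120) = 39/2 + (204/((-4*1/4)) - 120) = 39/2 + (204/(-1) - 120) = 39/2 + (204*(-1) - 120) = 39/2 + (-204 - 120) = 39/2 - 324 = -609/2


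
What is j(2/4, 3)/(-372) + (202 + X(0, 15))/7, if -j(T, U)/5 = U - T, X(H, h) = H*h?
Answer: 150463/5208 ≈ 28.891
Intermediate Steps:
j(T, U) = -5*U + 5*T (j(T, U) = -5*(U - T) = -5*U + 5*T)
j(2/4, 3)/(-372) + (202 + X(0, 15))/7 = (-5*3 + 5*(2/4))/(-372) + (202 + 0*15)/7 = (-15 + 5*(2*(1/4)))*(-1/372) + (202 + 0)*(1/7) = (-15 + 5*(1/2))*(-1/372) + 202*(1/7) = (-15 + 5/2)*(-1/372) + 202/7 = -25/2*(-1/372) + 202/7 = 25/744 + 202/7 = 150463/5208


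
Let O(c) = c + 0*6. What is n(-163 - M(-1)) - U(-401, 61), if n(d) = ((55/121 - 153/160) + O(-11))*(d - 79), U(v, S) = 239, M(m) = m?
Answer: 4457923/1760 ≈ 2532.9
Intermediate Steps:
O(c) = c (O(c) = c + 0 = c)
n(d) = 1599197/1760 - 20243*d/1760 (n(d) = ((55/121 - 153/160) - 11)*(d - 79) = ((55*(1/121) - 153*1/160) - 11)*(-79 + d) = ((5/11 - 153/160) - 11)*(-79 + d) = (-883/1760 - 11)*(-79 + d) = -20243*(-79 + d)/1760 = 1599197/1760 - 20243*d/1760)
n(-163 - M(-1)) - U(-401, 61) = (1599197/1760 - 20243*(-163 - 1*(-1))/1760) - 1*239 = (1599197/1760 - 20243*(-163 + 1)/1760) - 239 = (1599197/1760 - 20243/1760*(-162)) - 239 = (1599197/1760 + 1639683/880) - 239 = 4878563/1760 - 239 = 4457923/1760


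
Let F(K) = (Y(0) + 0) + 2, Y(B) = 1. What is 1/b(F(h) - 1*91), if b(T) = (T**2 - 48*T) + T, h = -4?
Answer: 1/11880 ≈ 8.4175e-5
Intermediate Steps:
F(K) = 3 (F(K) = (1 + 0) + 2 = 1 + 2 = 3)
b(T) = T**2 - 47*T
1/b(F(h) - 1*91) = 1/((3 - 1*91)*(-47 + (3 - 1*91))) = 1/((3 - 91)*(-47 + (3 - 91))) = 1/(-88*(-47 - 88)) = 1/(-88*(-135)) = 1/11880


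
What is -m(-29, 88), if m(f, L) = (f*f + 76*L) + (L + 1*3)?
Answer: -7620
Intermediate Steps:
m(f, L) = 3 + f**2 + 77*L (m(f, L) = (f**2 + 76*L) + (L + 3) = (f**2 + 76*L) + (3 + L) = 3 + f**2 + 77*L)
-m(-29, 88) = -(3 + (-29)**2 + 77*88) = -(3 + 841 + 6776) = -1*7620 = -7620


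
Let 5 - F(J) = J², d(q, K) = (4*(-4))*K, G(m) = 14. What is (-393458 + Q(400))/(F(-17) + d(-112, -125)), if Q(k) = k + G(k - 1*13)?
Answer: -98261/429 ≈ -229.05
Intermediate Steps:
d(q, K) = -16*K
Q(k) = 14 + k (Q(k) = k + 14 = 14 + k)
F(J) = 5 - J²
(-393458 + Q(400))/(F(-17) + d(-112, -125)) = (-393458 + (14 + 400))/((5 - 1*(-17)²) - 16*(-125)) = (-393458 + 414)/((5 - 1*289) + 2000) = -393044/((5 - 289) + 2000) = -393044/(-284 + 2000) = -393044/1716 = -393044*1/1716 = -98261/429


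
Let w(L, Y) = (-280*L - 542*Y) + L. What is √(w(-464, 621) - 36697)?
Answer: I*√243823 ≈ 493.78*I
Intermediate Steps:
w(L, Y) = -542*Y - 279*L (w(L, Y) = (-542*Y - 280*L) + L = -542*Y - 279*L)
√(w(-464, 621) - 36697) = √((-542*621 - 279*(-464)) - 36697) = √((-336582 + 129456) - 36697) = √(-207126 - 36697) = √(-243823) = I*√243823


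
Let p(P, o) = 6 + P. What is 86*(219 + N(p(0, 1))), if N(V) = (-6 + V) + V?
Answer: 19350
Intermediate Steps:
N(V) = -6 + 2*V
86*(219 + N(p(0, 1))) = 86*(219 + (-6 + 2*(6 + 0))) = 86*(219 + (-6 + 2*6)) = 86*(219 + (-6 + 12)) = 86*(219 + 6) = 86*225 = 19350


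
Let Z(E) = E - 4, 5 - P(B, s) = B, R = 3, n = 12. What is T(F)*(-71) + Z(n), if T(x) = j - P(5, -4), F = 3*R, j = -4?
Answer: 292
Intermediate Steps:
P(B, s) = 5 - B
Z(E) = -4 + E
F = 9 (F = 3*3 = 9)
T(x) = -4 (T(x) = -4 - (5 - 1*5) = -4 - (5 - 5) = -4 - 1*0 = -4 + 0 = -4)
T(F)*(-71) + Z(n) = -4*(-71) + (-4 + 12) = 284 + 8 = 292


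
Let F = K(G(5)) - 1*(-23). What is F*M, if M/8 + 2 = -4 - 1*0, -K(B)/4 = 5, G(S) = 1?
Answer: -144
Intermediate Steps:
K(B) = -20 (K(B) = -4*5 = -20)
F = 3 (F = -20 - 1*(-23) = -20 + 23 = 3)
M = -48 (M = -16 + 8*(-4 - 1*0) = -16 + 8*(-4 + 0) = -16 + 8*(-4) = -16 - 32 = -48)
F*M = 3*(-48) = -144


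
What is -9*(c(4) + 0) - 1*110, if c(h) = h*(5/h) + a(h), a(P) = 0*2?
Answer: -155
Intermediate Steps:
a(P) = 0
c(h) = 5 (c(h) = h*(5/h) + 0 = 5 + 0 = 5)
-9*(c(4) + 0) - 1*110 = -9*(5 + 0) - 1*110 = -9*5 - 110 = -45 - 110 = -155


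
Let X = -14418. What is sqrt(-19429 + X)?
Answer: I*sqrt(33847) ≈ 183.98*I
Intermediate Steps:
sqrt(-19429 + X) = sqrt(-19429 - 14418) = sqrt(-33847) = I*sqrt(33847)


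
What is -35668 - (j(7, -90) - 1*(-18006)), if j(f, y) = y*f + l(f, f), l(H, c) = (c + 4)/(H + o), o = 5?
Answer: -636539/12 ≈ -53045.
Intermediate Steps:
l(H, c) = (4 + c)/(5 + H) (l(H, c) = (c + 4)/(H + 5) = (4 + c)/(5 + H))
j(f, y) = f*y + (4 + f)/(5 + f) (j(f, y) = y*f + (4 + f)/(5 + f) = f*y + (4 + f)/(5 + f))
-35668 - (j(7, -90) - 1*(-18006)) = -35668 - ((4 + 7 + 7*(-90)*(5 + 7))/(5 + 7) - 1*(-18006)) = -35668 - ((4 + 7 + 7*(-90)*12)/12 + 18006) = -35668 - ((4 + 7 - 7560)/12 + 18006) = -35668 - ((1/12)*(-7549) + 18006) = -35668 - (-7549/12 + 18006) = -35668 - 1*208523/12 = -35668 - 208523/12 = -636539/12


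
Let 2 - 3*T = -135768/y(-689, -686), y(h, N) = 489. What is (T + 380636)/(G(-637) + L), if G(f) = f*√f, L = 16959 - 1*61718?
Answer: -106834330933/14180015317 + 10643094833*I*√13/14180015317 ≈ -7.5341 + 2.7062*I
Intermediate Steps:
T = 15194/163 (T = ⅔ - (-45256)/489 = ⅔ - ⅓*(-45256/163) = ⅔ + 45256/489 = 15194/163 ≈ 93.215)
L = -44759 (L = 16959 - 61718 = -44759)
G(f) = f^(3/2)
(T + 380636)/(G(-637) + L) = (15194/163 + 380636)/((-637)^(3/2) - 44759) = 62058862/(163*(-4459*I*√13 - 44759)) = 62058862/(163*(-44759 - 4459*I*√13))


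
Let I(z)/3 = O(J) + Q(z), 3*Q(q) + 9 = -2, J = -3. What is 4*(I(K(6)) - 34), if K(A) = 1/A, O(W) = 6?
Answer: -108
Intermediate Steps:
Q(q) = -11/3 (Q(q) = -3 + (⅓)*(-2) = -3 - ⅔ = -11/3)
I(z) = 7 (I(z) = 3*(6 - 11/3) = 3*(7/3) = 7)
4*(I(K(6)) - 34) = 4*(7 - 34) = 4*(-27) = -108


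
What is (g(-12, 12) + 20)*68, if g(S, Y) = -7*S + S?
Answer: 6256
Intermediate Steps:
g(S, Y) = -6*S
(g(-12, 12) + 20)*68 = (-6*(-12) + 20)*68 = (72 + 20)*68 = 92*68 = 6256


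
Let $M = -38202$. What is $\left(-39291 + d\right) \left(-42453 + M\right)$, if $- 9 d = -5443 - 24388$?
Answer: $\frac{8705040380}{3} \approx 2.9017 \cdot 10^{9}$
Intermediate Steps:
$d = \frac{29831}{9}$ ($d = - \frac{-5443 - 24388}{9} = \left(- \frac{1}{9}\right) \left(-29831\right) = \frac{29831}{9} \approx 3314.6$)
$\left(-39291 + d\right) \left(-42453 + M\right) = \left(-39291 + \frac{29831}{9}\right) \left(-42453 - 38202\right) = \left(- \frac{323788}{9}\right) \left(-80655\right) = \frac{8705040380}{3}$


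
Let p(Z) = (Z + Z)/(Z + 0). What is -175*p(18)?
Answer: -350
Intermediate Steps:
p(Z) = 2 (p(Z) = (2*Z)/Z = 2)
-175*p(18) = -175*2 = -350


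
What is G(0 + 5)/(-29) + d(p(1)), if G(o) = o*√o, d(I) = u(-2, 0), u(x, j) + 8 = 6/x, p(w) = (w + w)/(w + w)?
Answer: -11 - 5*√5/29 ≈ -11.386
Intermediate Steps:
p(w) = 1 (p(w) = (2*w)/((2*w)) = (2*w)*(1/(2*w)) = 1)
u(x, j) = -8 + 6/x
d(I) = -11 (d(I) = -8 + 6/(-2) = -8 + 6*(-½) = -8 - 3 = -11)
G(o) = o^(3/2)
G(0 + 5)/(-29) + d(p(1)) = (0 + 5)^(3/2)/(-29) - 11 = -5*√5/29 - 11 = -11 - 5*√5/29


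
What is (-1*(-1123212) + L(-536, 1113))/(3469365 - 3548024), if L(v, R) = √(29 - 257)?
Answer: -1123212/78659 - 2*I*√57/78659 ≈ -14.28 - 0.00019196*I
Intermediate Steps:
L(v, R) = 2*I*√57 (L(v, R) = √(-228) = 2*I*√57)
(-1*(-1123212) + L(-536, 1113))/(3469365 - 3548024) = (-1*(-1123212) + 2*I*√57)/(3469365 - 3548024) = (1123212 + 2*I*√57)/(-78659) = (1123212 + 2*I*√57)*(-1/78659) = -1123212/78659 - 2*I*√57/78659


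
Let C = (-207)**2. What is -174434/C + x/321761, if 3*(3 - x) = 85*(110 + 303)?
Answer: -56627334442/13787137089 ≈ -4.1073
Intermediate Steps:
C = 42849
x = -35096/3 (x = 3 - 85*(110 + 303)/3 = 3 - 85*413/3 = 3 - 1/3*35105 = 3 - 35105/3 = -35096/3 ≈ -11699.)
-174434/C + x/321761 = -174434/42849 - 35096/3/321761 = -174434*1/42849 - 35096/3*1/321761 = -174434/42849 - 35096/965283 = -56627334442/13787137089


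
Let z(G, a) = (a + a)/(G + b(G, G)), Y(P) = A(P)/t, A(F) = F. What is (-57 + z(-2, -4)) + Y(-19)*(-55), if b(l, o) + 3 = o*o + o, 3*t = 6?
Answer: 2809/6 ≈ 468.17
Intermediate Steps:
t = 2 (t = (⅓)*6 = 2)
b(l, o) = -3 + o + o² (b(l, o) = -3 + (o*o + o) = -3 + (o² + o) = -3 + (o + o²) = -3 + o + o²)
Y(P) = P/2
z(G, a) = 2*a/(-3 + G² + 2*G) (z(G, a) = (a + a)/(G + (-3 + G + G²)) = (2*a)/(-3 + G² + 2*G) = 2*a/(-3 + G² + 2*G))
(-57 + z(-2, -4)) + Y(-19)*(-55) = (-57 + 2*(-4)/(-3 + (-2)² + 2*(-2))) + ((½)*(-19))*(-55) = (-57 + 2*(-4)/(-3 + 4 - 4)) - 19/2*(-55) = (-57 + 2*(-4)/(-3)) + 1045/2 = (-57 + 2*(-4)*(-⅓)) + 1045/2 = (-57 + 8/3) + 1045/2 = -163/3 + 1045/2 = 2809/6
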